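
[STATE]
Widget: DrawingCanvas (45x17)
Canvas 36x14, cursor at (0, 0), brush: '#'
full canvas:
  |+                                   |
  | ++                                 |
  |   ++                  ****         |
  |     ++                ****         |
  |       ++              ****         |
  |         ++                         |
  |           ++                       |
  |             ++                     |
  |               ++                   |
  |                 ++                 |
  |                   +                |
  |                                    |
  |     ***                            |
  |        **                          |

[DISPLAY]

+                                            
 ++                                          
   ++                  ****                  
     ++                ****                  
       ++              ****                  
         ++                                  
           ++                                
             ++                              
               ++                            
                 ++                          
                   +                         
                                             
     ***                                     
        **                                   
                                             
                                             
                                             


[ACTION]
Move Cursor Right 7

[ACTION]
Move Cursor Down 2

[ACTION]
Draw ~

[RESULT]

+                                            
 ++                                          
   ++  ~               ****                  
     ++                ****                  
       ++              ****                  
         ++                                  
           ++                                
             ++                              
               ++                            
                 ++                          
                   +                         
                                             
     ***                                     
        **                                   
                                             
                                             
                                             


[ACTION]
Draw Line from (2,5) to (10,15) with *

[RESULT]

+                                            
 ++                                          
   ++* ~               ****                  
     +*                ****                  
       **              ****                  
         *+                                  
          *++                                
           * ++                              
            ** ++                            
              *  ++                          
               *   +                         
                                             
     ***                                     
        **                                   
                                             
                                             
                                             


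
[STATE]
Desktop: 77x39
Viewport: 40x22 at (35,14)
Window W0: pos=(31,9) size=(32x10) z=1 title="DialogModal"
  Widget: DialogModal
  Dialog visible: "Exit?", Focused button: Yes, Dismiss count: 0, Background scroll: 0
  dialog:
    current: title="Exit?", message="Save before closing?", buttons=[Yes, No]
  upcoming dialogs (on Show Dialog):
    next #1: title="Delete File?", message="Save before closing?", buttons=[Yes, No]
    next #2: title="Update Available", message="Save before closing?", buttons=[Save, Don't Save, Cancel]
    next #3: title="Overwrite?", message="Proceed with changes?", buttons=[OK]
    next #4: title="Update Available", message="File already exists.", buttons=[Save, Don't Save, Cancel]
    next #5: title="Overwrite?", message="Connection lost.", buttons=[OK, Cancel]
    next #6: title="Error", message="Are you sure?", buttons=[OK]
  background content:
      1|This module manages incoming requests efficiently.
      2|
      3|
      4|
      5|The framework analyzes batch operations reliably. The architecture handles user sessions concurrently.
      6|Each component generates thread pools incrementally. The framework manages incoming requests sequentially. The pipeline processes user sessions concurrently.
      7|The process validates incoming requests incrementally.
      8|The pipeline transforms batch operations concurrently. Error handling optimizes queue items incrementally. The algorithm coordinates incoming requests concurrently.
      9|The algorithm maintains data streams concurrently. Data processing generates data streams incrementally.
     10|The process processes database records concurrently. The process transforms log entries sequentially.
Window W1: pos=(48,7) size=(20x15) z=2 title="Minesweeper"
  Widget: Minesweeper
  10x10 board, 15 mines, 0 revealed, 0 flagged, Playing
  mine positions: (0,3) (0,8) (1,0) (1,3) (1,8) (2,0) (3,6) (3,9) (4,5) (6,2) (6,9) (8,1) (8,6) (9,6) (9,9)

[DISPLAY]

│ Save before┃■■■■■■■■■■        ┃       
│      [Yes] ┃■■■■■■■■■■        ┃       
└────────────┃■■■■■■■■■■        ┃       
h component g┃■■■■■■■■■■        ┃       
━━━━━━━━━━━━━┃■■■■■■■■■■        ┃       
             ┃■■■■■■■■■■        ┃       
             ┃                  ┃       
             ┗━━━━━━━━━━━━━━━━━━┛       
                                        
                                        
                                        
                                        
                                        
                                        
                                        
                                        
                                        
                                        
                                        
                                        
                                        
                                        


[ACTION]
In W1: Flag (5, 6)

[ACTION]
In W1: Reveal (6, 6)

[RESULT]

│ Save before┃■■■■■■211■        ┃       
│      [Yes] ┃■■■1111 1■        ┃       
└────────────┃■■■1    1■        ┃       
h component g┃■■21 1111■        ┃       
━━━━━━━━━━━━━┃■■1  2■■■■        ┃       
             ┃■■1  2■■■■        ┃       
             ┃                  ┃       
             ┗━━━━━━━━━━━━━━━━━━┛       
                                        
                                        
                                        
                                        
                                        
                                        
                                        
                                        
                                        
                                        
                                        
                                        
                                        
                                        


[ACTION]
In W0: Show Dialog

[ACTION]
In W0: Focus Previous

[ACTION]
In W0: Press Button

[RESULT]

             ┃■■■■■■211■        ┃       
             ┃■■■1111 1■        ┃       
 framework an┃■■■1    1■        ┃       
h component g┃■■21 1111■        ┃       
━━━━━━━━━━━━━┃■■1  2■■■■        ┃       
             ┃■■1  2■■■■        ┃       
             ┃                  ┃       
             ┗━━━━━━━━━━━━━━━━━━┛       
                                        
                                        
                                        
                                        
                                        
                                        
                                        
                                        
                                        
                                        
                                        
                                        
                                        
                                        


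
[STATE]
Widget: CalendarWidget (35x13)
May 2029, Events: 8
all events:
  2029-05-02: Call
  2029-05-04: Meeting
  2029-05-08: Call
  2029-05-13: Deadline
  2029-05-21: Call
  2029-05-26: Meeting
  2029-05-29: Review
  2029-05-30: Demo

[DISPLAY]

              May 2029             
Mo Tu We Th Fr Sa Su               
    1  2*  3  4*  5  6             
 7  8*  9 10 11 12 13*             
14 15 16 17 18 19 20               
21* 22 23 24 25 26* 27             
28 29* 30* 31                      
                                   
                                   
                                   
                                   
                                   
                                   


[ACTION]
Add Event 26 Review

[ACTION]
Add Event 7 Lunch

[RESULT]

              May 2029             
Mo Tu We Th Fr Sa Su               
    1  2*  3  4*  5  6             
 7*  8*  9 10 11 12 13*            
14 15 16 17 18 19 20               
21* 22 23 24 25 26* 27             
28 29* 30* 31                      
                                   
                                   
                                   
                                   
                                   
                                   


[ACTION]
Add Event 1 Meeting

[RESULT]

              May 2029             
Mo Tu We Th Fr Sa Su               
    1*  2*  3  4*  5  6            
 7*  8*  9 10 11 12 13*            
14 15 16 17 18 19 20               
21* 22 23 24 25 26* 27             
28 29* 30* 31                      
                                   
                                   
                                   
                                   
                                   
                                   


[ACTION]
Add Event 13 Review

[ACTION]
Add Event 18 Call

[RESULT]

              May 2029             
Mo Tu We Th Fr Sa Su               
    1*  2*  3  4*  5  6            
 7*  8*  9 10 11 12 13*            
14 15 16 17 18* 19 20              
21* 22 23 24 25 26* 27             
28 29* 30* 31                      
                                   
                                   
                                   
                                   
                                   
                                   


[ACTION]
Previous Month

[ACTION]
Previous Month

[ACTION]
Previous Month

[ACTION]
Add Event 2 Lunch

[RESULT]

           February 2029           
Mo Tu We Th Fr Sa Su               
          1  2*  3  4              
 5  6  7  8  9 10 11               
12 13 14 15 16 17 18               
19 20 21 22 23 24 25               
26 27 28                           
                                   
                                   
                                   
                                   
                                   
                                   


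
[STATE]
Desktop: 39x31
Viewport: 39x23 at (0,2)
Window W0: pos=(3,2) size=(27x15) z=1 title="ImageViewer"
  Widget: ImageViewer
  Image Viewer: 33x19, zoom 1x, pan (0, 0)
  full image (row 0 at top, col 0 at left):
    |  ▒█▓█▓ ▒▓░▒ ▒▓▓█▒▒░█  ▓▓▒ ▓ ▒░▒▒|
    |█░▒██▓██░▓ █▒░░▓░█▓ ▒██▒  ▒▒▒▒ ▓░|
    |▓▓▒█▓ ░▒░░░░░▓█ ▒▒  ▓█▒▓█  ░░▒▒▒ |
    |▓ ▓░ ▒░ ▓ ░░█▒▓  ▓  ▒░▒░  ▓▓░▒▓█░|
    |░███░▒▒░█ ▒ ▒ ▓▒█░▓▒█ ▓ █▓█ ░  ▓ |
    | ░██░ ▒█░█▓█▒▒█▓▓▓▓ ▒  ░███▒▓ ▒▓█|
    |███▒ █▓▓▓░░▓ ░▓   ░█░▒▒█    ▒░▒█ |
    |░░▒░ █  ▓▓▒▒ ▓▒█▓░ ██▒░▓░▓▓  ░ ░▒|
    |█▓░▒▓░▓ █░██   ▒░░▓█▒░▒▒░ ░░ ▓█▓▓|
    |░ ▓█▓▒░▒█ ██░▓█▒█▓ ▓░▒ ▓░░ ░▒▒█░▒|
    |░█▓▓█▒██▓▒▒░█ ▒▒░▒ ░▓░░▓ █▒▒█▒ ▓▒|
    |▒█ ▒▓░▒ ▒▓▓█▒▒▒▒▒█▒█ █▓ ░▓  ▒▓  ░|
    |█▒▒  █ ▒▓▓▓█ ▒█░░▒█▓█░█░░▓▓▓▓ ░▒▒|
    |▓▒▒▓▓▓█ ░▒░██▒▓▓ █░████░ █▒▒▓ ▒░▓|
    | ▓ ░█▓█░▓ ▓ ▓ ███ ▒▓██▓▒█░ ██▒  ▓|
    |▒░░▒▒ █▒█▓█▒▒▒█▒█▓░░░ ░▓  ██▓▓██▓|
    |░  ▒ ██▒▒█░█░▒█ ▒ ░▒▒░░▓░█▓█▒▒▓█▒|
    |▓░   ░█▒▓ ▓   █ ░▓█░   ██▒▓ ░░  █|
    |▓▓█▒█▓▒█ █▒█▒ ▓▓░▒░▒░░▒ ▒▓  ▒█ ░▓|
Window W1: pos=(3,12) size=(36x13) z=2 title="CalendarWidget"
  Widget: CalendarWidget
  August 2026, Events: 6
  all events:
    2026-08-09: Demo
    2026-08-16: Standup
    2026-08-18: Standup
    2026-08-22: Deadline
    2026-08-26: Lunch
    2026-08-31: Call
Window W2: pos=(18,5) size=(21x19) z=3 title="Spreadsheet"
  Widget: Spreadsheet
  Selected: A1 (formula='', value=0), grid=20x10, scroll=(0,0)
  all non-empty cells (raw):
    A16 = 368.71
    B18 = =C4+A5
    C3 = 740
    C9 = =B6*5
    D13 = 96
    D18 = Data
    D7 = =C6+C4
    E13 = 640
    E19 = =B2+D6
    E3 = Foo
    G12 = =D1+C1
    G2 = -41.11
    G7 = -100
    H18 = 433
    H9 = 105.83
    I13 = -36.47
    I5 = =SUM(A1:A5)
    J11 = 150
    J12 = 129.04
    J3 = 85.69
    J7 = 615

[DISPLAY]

   ┏━━━━━━━━━━━━━━━━━━━━━━━━━┓         
   ┃ ImageViewer             ┃         
   ┠─────────────────────────┨         
   ┃  ▒█▓█▓ ▒▓░▒ ▒┏━━━━━━━━━━━━━━━━━━━┓
   ┃█░▒██▓██░▓ █▒░┃ Spreadsheet       ┃
   ┃▓▓▒█▓ ░▒░░░░░▓┠───────────────────┨
   ┃▓ ▓░ ▒░ ▓ ░░█▒┃A1:                ┃
   ┃░███░▒▒░█ ▒ ▒ ┃       A       B   ┃
   ┃ ░██░ ▒█░█▓█▒▒┃-------------------┃
   ┃███▒ █▓▓▓░░▓ ░┃  1      [0]       ┃
   ┏━━━━━━━━━━━━━━┃  2        0       ┃
   ┃ CalendarWidge┃  3        0       ┃
   ┠──────────────┃  4        0       ┃
   ┃           Aug┃  5        0       ┃
   ┃Mo Tu We Th Fr┃  6        0       ┃
   ┃              ┃  7        0       ┃
   ┃ 3  4  5  6  7┃  8        0       ┃
   ┃10 11 12 13 14┃  9        0       ┃
   ┃17 18* 19 20 2┃ 10        0       ┃
   ┃24 25 26* 27 2┃ 11        0       ┃
   ┃31*           ┃ 12        0       ┃
   ┃              ┗━━━━━━━━━━━━━━━━━━━┛
   ┗━━━━━━━━━━━━━━━━━━━━━━━━━━━━━━━━━━┛


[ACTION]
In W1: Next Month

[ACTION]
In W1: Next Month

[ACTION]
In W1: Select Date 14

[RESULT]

   ┏━━━━━━━━━━━━━━━━━━━━━━━━━┓         
   ┃ ImageViewer             ┃         
   ┠─────────────────────────┨         
   ┃  ▒█▓█▓ ▒▓░▒ ▒┏━━━━━━━━━━━━━━━━━━━┓
   ┃█░▒██▓██░▓ █▒░┃ Spreadsheet       ┃
   ┃▓▓▒█▓ ░▒░░░░░▓┠───────────────────┨
   ┃▓ ▓░ ▒░ ▓ ░░█▒┃A1:                ┃
   ┃░███░▒▒░█ ▒ ▒ ┃       A       B   ┃
   ┃ ░██░ ▒█░█▓█▒▒┃-------------------┃
   ┃███▒ █▓▓▓░░▓ ░┃  1      [0]       ┃
   ┏━━━━━━━━━━━━━━┃  2        0       ┃
   ┃ CalendarWidge┃  3        0       ┃
   ┠──────────────┃  4        0       ┃
   ┃           Oct┃  5        0       ┃
   ┃Mo Tu We Th Fr┃  6        0       ┃
   ┃          1  2┃  7        0       ┃
   ┃ 5  6  7  8  9┃  8        0       ┃
   ┃12 13 [14] 15 ┃  9        0       ┃
   ┃19 20 21 22 23┃ 10        0       ┃
   ┃26 27 28 29 30┃ 11        0       ┃
   ┃              ┃ 12        0       ┃
   ┃              ┗━━━━━━━━━━━━━━━━━━━┛
   ┗━━━━━━━━━━━━━━━━━━━━━━━━━━━━━━━━━━┛


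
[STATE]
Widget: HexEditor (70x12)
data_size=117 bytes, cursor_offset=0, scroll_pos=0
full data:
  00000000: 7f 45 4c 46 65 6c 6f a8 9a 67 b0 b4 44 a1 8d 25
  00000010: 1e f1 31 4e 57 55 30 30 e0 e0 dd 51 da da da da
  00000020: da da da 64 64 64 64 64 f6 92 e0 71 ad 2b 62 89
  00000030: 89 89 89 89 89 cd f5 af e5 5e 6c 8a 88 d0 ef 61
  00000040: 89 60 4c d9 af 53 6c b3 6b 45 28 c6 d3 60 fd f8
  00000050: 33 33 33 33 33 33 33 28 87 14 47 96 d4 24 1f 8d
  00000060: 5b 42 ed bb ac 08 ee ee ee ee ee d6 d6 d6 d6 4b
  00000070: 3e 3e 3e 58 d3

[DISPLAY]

00000000  7F 45 4c 46 65 6c 6f a8  9a 67 b0 b4 44 a1 8d 25  |.ELFelo..
00000010  1e f1 31 4e 57 55 30 30  e0 e0 dd 51 da da da da  |..1NWU00.
00000020  da da da 64 64 64 64 64  f6 92 e0 71 ad 2b 62 89  |...ddddd.
00000030  89 89 89 89 89 cd f5 af  e5 5e 6c 8a 88 d0 ef 61  |.........
00000040  89 60 4c d9 af 53 6c b3  6b 45 28 c6 d3 60 fd f8  |.`L..Sl.k
00000050  33 33 33 33 33 33 33 28  87 14 47 96 d4 24 1f 8d  |3333333(.
00000060  5b 42 ed bb ac 08 ee ee  ee ee ee d6 d6 d6 d6 4b  |[B.......
00000070  3e 3e 3e 58 d3                                    |>>>X.    
                                                                      
                                                                      
                                                                      
                                                                      


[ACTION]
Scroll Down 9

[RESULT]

00000070  3e 3e 3e 58 d3                                    |>>>X.    
                                                                      
                                                                      
                                                                      
                                                                      
                                                                      
                                                                      
                                                                      
                                                                      
                                                                      
                                                                      
                                                                      


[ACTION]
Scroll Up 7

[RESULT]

00000000  7F 45 4c 46 65 6c 6f a8  9a 67 b0 b4 44 a1 8d 25  |.ELFelo..
00000010  1e f1 31 4e 57 55 30 30  e0 e0 dd 51 da da da da  |..1NWU00.
00000020  da da da 64 64 64 64 64  f6 92 e0 71 ad 2b 62 89  |...ddddd.
00000030  89 89 89 89 89 cd f5 af  e5 5e 6c 8a 88 d0 ef 61  |.........
00000040  89 60 4c d9 af 53 6c b3  6b 45 28 c6 d3 60 fd f8  |.`L..Sl.k
00000050  33 33 33 33 33 33 33 28  87 14 47 96 d4 24 1f 8d  |3333333(.
00000060  5b 42 ed bb ac 08 ee ee  ee ee ee d6 d6 d6 d6 4b  |[B.......
00000070  3e 3e 3e 58 d3                                    |>>>X.    
                                                                      
                                                                      
                                                                      
                                                                      


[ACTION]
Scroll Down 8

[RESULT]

00000070  3e 3e 3e 58 d3                                    |>>>X.    
                                                                      
                                                                      
                                                                      
                                                                      
                                                                      
                                                                      
                                                                      
                                                                      
                                                                      
                                                                      
                                                                      


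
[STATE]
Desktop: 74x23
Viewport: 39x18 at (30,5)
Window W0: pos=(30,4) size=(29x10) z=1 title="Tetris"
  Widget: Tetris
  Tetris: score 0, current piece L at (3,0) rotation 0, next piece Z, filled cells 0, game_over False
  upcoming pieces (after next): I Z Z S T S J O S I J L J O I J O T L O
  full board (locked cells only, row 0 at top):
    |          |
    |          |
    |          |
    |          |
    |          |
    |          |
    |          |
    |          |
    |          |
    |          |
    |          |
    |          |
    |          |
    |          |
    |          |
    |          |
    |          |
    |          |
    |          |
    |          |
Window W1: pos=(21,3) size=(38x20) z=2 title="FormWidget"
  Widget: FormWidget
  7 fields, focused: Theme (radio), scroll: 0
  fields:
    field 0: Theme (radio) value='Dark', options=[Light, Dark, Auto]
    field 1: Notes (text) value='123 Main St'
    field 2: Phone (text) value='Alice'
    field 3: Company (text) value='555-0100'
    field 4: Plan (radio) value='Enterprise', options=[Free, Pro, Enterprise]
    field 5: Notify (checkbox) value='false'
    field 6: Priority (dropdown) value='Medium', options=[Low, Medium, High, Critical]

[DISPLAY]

────────────────────────────┨          
      ( ) Light  (●) Dark  (┃          
      [123 Main St         ]┃          
      [Alice               ]┃          
y:    [555-0100            ]┃          
      ( ) Free  ( ) Pro  (●)┃          
:     [ ]                   ┃          
ty:   [Medium             ▼]┃          
                            ┃          
                            ┃          
                            ┃          
                            ┃          
                            ┃          
                            ┃          
                            ┃          
                            ┃          
                            ┃          
━━━━━━━━━━━━━━━━━━━━━━━━━━━━┛          


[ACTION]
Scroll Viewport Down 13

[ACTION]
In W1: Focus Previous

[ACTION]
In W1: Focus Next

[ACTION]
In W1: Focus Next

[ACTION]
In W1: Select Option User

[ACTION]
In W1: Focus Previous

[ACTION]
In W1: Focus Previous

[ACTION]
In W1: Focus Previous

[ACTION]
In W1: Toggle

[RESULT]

────────────────────────────┨          
      ( ) Light  (●) Dark  (┃          
      [123 Main St         ]┃          
      [Alice               ]┃          
y:    [555-0100            ]┃          
      ( ) Free  ( ) Pro  (●)┃          
:     [x]                   ┃          
ty:   [Medium             ▼]┃          
                            ┃          
                            ┃          
                            ┃          
                            ┃          
                            ┃          
                            ┃          
                            ┃          
                            ┃          
                            ┃          
━━━━━━━━━━━━━━━━━━━━━━━━━━━━┛          


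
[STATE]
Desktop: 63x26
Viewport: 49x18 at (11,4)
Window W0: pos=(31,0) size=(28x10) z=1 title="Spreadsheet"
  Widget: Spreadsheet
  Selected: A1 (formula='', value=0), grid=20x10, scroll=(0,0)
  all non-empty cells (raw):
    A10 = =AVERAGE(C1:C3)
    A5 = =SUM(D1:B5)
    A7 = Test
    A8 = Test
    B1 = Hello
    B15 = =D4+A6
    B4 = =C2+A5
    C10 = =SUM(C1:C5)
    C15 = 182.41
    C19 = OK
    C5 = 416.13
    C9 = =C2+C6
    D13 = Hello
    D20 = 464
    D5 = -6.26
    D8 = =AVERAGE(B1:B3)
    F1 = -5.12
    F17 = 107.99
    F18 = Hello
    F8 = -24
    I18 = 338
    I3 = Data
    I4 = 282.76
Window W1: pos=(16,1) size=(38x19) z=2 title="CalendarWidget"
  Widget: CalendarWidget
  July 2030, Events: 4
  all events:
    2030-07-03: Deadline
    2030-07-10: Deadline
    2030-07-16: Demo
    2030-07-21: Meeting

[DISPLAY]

     ┃             July 2030              ┃ C  ┃ 
     ┃Mo Tu We Th Fr Sa Su                ┃----┃ 
     ┃ 1  2  3*  4  5  6  7               ┃    ┃ 
     ┃ 8  9 10* 11 12 13 14               ┃    ┃ 
     ┃15 16* 17 18 19 20 21*              ┃    ┃ 
     ┃22 23 24 25 26 27 28                ┃━━━━┛ 
     ┃29 30 31                            ┃      
     ┃                                    ┃      
     ┃                                    ┃      
     ┃                                    ┃      
     ┃                                    ┃      
     ┃                                    ┃      
     ┃                                    ┃      
     ┃                                    ┃      
     ┃                                    ┃      
     ┗━━━━━━━━━━━━━━━━━━━━━━━━━━━━━━━━━━━━┛      
                                                 
                                                 


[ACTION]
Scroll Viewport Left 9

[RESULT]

              ┃             July 2030            
              ┃Mo Tu We Th Fr Sa Su              
              ┃ 1  2  3*  4  5  6  7             
              ┃ 8  9 10* 11 12 13 14             
              ┃15 16* 17 18 19 20 21*            
              ┃22 23 24 25 26 27 28              
              ┃29 30 31                          
              ┃                                  
              ┃                                  
              ┃                                  
              ┃                                  
              ┃                                  
              ┃                                  
              ┃                                  
              ┃                                  
              ┗━━━━━━━━━━━━━━━━━━━━━━━━━━━━━━━━━━
                                                 
                                                 


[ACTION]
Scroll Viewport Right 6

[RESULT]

        ┃             July 2030              ┃ C 
        ┃Mo Tu We Th Fr Sa Su                ┃---
        ┃ 1  2  3*  4  5  6  7               ┃   
        ┃ 8  9 10* 11 12 13 14               ┃   
        ┃15 16* 17 18 19 20 21*              ┃   
        ┃22 23 24 25 26 27 28                ┃━━━
        ┃29 30 31                            ┃   
        ┃                                    ┃   
        ┃                                    ┃   
        ┃                                    ┃   
        ┃                                    ┃   
        ┃                                    ┃   
        ┃                                    ┃   
        ┃                                    ┃   
        ┃                                    ┃   
        ┗━━━━━━━━━━━━━━━━━━━━━━━━━━━━━━━━━━━━┛   
                                                 
                                                 


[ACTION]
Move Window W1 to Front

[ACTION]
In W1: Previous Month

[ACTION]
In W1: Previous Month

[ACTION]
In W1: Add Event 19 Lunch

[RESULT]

        ┃              May 2030              ┃ C 
        ┃Mo Tu We Th Fr Sa Su                ┃---
        ┃       1  2  3  4  5                ┃   
        ┃ 6  7  8  9 10 11 12                ┃   
        ┃13 14 15 16 17 18 19*               ┃   
        ┃20 21 22 23 24 25 26                ┃━━━
        ┃27 28 29 30 31                      ┃   
        ┃                                    ┃   
        ┃                                    ┃   
        ┃                                    ┃   
        ┃                                    ┃   
        ┃                                    ┃   
        ┃                                    ┃   
        ┃                                    ┃   
        ┃                                    ┃   
        ┗━━━━━━━━━━━━━━━━━━━━━━━━━━━━━━━━━━━━┛   
                                                 
                                                 


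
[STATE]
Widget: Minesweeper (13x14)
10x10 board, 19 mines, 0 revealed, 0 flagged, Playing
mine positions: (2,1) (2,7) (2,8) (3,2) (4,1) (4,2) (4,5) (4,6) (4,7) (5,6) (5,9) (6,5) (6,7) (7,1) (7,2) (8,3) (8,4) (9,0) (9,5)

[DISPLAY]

■■■■■■■■■■   
■■■■■■■■■■   
■■■■■■■■■■   
■■■■■■■■■■   
■■■■■■■■■■   
■■■■■■■■■■   
■■■■■■■■■■   
■■■■■■■■■■   
■■■■■■■■■■   
■■■■■■■■■■   
             
             
             
             


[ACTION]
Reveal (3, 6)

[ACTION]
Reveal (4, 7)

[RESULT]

■■■■■■■■■■   
■■■■■■■■■■   
■✹■■■■■✹✹■   
■■✹■■■4■■■   
■✹✹■■✹✹✹■■   
■■■■■■✹■■✹   
■■■■■✹■✹■■   
■✹✹■■■■■■■   
■■■✹✹■■■■■   
✹■■■■✹■■■■   
             
             
             
             


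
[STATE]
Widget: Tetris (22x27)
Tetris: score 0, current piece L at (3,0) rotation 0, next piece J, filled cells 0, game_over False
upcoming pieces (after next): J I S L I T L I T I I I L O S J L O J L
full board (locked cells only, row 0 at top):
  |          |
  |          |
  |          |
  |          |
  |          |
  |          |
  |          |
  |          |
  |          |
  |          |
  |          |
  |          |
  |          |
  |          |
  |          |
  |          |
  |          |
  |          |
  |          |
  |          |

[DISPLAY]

     ▒    │Next:      
   ▒▒▒    │█          
          │███        
          │           
          │           
          │           
          │Score:     
          │0          
          │           
          │           
          │           
          │           
          │           
          │           
          │           
          │           
          │           
          │           
          │           
          │           
          │           
          │           
          │           
          │           
          │           
          │           
          │           


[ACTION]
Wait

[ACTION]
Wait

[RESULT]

          │Next:      
          │█          
     ▒    │███        
   ▒▒▒    │           
          │           
          │           
          │Score:     
          │0          
          │           
          │           
          │           
          │           
          │           
          │           
          │           
          │           
          │           
          │           
          │           
          │           
          │           
          │           
          │           
          │           
          │           
          │           
          │           


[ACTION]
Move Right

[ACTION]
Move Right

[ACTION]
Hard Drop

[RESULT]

   █      │Next:      
   ███    │█          
          │███        
          │           
          │           
          │           
          │Score:     
          │0          
          │           
          │           
          │           
          │           
          │           
          │           
          │           
          │           
          │           
          │           
       ▒  │           
     ▒▒▒  │           
          │           
          │           
          │           
          │           
          │           
          │           
          │           


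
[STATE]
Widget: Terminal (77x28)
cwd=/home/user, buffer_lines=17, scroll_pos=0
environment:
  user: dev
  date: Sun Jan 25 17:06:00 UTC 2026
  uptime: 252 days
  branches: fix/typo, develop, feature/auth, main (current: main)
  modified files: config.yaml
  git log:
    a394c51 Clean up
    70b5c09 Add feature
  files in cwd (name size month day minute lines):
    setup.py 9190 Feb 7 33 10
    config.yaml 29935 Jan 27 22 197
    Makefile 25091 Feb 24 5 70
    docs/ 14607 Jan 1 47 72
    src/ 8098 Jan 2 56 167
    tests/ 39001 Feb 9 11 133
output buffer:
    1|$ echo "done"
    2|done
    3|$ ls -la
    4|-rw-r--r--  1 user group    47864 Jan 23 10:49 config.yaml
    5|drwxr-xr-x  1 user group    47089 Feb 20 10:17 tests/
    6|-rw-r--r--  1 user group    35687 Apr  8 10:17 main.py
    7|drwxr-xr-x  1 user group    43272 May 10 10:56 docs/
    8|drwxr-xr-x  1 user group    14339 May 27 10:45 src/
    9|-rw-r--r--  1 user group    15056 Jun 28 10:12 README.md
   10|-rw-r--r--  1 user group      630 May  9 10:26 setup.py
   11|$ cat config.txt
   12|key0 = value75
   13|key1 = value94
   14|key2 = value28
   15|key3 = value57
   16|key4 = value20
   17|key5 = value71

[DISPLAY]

$ echo "done"                                                                
done                                                                         
$ ls -la                                                                     
-rw-r--r--  1 user group    47864 Jan 23 10:49 config.yaml                   
drwxr-xr-x  1 user group    47089 Feb 20 10:17 tests/                        
-rw-r--r--  1 user group    35687 Apr  8 10:17 main.py                       
drwxr-xr-x  1 user group    43272 May 10 10:56 docs/                         
drwxr-xr-x  1 user group    14339 May 27 10:45 src/                          
-rw-r--r--  1 user group    15056 Jun 28 10:12 README.md                     
-rw-r--r--  1 user group      630 May  9 10:26 setup.py                      
$ cat config.txt                                                             
key0 = value75                                                               
key1 = value94                                                               
key2 = value28                                                               
key3 = value57                                                               
key4 = value20                                                               
key5 = value71                                                               
$ █                                                                          
                                                                             
                                                                             
                                                                             
                                                                             
                                                                             
                                                                             
                                                                             
                                                                             
                                                                             
                                                                             


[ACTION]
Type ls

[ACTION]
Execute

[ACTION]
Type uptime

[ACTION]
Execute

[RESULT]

$ echo "done"                                                                
done                                                                         
$ ls -la                                                                     
-rw-r--r--  1 user group    47864 Jan 23 10:49 config.yaml                   
drwxr-xr-x  1 user group    47089 Feb 20 10:17 tests/                        
-rw-r--r--  1 user group    35687 Apr  8 10:17 main.py                       
drwxr-xr-x  1 user group    43272 May 10 10:56 docs/                         
drwxr-xr-x  1 user group    14339 May 27 10:45 src/                          
-rw-r--r--  1 user group    15056 Jun 28 10:12 README.md                     
-rw-r--r--  1 user group      630 May  9 10:26 setup.py                      
$ cat config.txt                                                             
key0 = value75                                                               
key1 = value94                                                               
key2 = value28                                                               
key3 = value57                                                               
key4 = value20                                                               
key5 = value71                                                               
$ ls                                                                         
setup.py  config.yaml  Makefile  docs/  src/  tests/                         
$ uptime                                                                     
 10:00  up 252 days                                                          
$ █                                                                          
                                                                             
                                                                             
                                                                             
                                                                             
                                                                             
                                                                             


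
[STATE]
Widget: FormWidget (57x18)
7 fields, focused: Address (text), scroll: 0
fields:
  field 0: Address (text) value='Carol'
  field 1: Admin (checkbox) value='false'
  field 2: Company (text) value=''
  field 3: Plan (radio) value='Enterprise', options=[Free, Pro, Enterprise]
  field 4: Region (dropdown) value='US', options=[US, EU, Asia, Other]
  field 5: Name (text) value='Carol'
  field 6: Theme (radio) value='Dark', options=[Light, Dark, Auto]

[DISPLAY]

> Address:    [Carol                                    ]
  Admin:      [ ]                                        
  Company:    [                                         ]
  Plan:       ( ) Free  ( ) Pro  (●) Enterprise          
  Region:     [US                                      ▼]
  Name:       [Carol                                    ]
  Theme:      ( ) Light  (●) Dark  ( ) Auto              
                                                         
                                                         
                                                         
                                                         
                                                         
                                                         
                                                         
                                                         
                                                         
                                                         
                                                         


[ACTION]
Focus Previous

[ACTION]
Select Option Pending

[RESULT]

  Address:    [Carol                                    ]
  Admin:      [ ]                                        
  Company:    [                                         ]
  Plan:       ( ) Free  ( ) Pro  (●) Enterprise          
  Region:     [US                                      ▼]
  Name:       [Carol                                    ]
> Theme:      ( ) Light  (●) Dark  ( ) Auto              
                                                         
                                                         
                                                         
                                                         
                                                         
                                                         
                                                         
                                                         
                                                         
                                                         
                                                         


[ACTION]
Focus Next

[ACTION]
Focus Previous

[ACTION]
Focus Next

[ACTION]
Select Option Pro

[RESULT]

> Address:    [Carol                                    ]
  Admin:      [ ]                                        
  Company:    [                                         ]
  Plan:       ( ) Free  ( ) Pro  (●) Enterprise          
  Region:     [US                                      ▼]
  Name:       [Carol                                    ]
  Theme:      ( ) Light  (●) Dark  ( ) Auto              
                                                         
                                                         
                                                         
                                                         
                                                         
                                                         
                                                         
                                                         
                                                         
                                                         
                                                         
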